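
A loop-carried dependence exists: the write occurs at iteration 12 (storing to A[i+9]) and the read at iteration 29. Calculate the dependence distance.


Distance = read iteration - write iteration
= 29 - 12 = 17

17


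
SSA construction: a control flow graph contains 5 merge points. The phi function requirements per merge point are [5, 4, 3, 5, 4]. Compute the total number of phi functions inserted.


Total phi functions = sum of phi functions at each join node
= 5 + 4 + 3 + 5 + 4 = 21

21


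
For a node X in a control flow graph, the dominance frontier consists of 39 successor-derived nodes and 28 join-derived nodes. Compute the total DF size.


DF(X) = direct successor contributions + join point contributions
= 39 + 28 = 67

67


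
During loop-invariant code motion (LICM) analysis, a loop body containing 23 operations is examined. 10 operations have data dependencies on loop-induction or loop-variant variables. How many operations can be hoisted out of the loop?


Invariant candidates = total - loop-dependent
= 23 - 10 = 13

13


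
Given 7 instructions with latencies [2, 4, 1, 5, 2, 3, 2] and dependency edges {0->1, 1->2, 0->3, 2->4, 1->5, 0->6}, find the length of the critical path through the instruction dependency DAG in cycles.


Compute longest path through dependency graph: dist(Ik) = max over predecessors of dist + latency(Ik).
dist(I0) = latency 2 = 2
dist(I1) = dist(I0) + 4 = 2 + 4 = 6
dist(I2) = dist(I1) + 1 = 6 + 1 = 7
dist(I3) = dist(I0) + 5 = 2 + 5 = 7
dist(I4) = dist(I2) + 2 = 7 + 2 = 9
dist(I5) = dist(I1) + 3 = 6 + 3 = 9
dist(I6) = dist(I0) + 2 = 2 + 2 = 4
Critical path = max dist = 9

9


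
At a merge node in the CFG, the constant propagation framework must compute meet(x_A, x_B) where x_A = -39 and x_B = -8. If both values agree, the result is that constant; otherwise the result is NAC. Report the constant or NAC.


Meet operation: if both paths give the same constant, result is that constant; if they differ, result is NAC (not-a-constant).
Path A: -39, Path B: -8 -> differ
Result: not-a-constant -> NAC

NAC


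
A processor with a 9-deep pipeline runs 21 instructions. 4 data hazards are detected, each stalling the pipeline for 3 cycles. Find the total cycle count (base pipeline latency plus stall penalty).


Base cycles = 9 + 21 - 1 = 29
Total stalls = 4 * 3 = 12
Total = 29 + 12 = 41

41


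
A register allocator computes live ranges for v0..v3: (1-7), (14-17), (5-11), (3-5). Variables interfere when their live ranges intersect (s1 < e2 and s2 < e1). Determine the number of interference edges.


Check all pairs for overlapping intervals.
Two intervals (s1,e1) and (s2,e2) overlap if s1 < e2 and s2 < e1.
v0 (1-7) vs v1..v3: overlaps v2, v3 -> 2
v1 (14-17) vs v2..v3: overlaps none -> 0
v2 (5-11) vs v3: overlaps none -> 0
Total overlapping pairs = 2 + 0 + 0 = 2

2


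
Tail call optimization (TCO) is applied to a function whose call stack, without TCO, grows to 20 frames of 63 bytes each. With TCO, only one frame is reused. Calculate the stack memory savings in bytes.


Without TCO: 20 * 63 = 1260 bytes
With TCO: reuse 1 frame = 63 bytes
Savings = 1260 - 63 = 1197

1197


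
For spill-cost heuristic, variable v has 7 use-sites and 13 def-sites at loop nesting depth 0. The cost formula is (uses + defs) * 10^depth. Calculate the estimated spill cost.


uses + defs = 7 + 13 = 20
10^0 = 1
Spill cost = 20 * 1 = 20

20


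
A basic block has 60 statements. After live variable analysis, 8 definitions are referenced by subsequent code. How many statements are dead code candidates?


Dead code = total statements - live definitions
= 60 - 8 = 52

52


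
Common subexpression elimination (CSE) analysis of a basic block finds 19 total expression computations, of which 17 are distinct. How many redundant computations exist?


CSE count = total expressions - unique expressions
= 19 - 17 = 2

2


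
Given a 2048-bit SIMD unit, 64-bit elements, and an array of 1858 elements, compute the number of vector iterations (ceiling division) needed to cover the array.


Width = 2048 / 64 = 32 elements per vector op
Iterations = ceil(1858 / 32) = 59

59


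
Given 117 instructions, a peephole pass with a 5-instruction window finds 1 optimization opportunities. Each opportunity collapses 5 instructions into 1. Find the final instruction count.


Each match removes 4 instructions.
Total removed = 1 * 4 = 4
Remaining = 117 - 4 = 113

113


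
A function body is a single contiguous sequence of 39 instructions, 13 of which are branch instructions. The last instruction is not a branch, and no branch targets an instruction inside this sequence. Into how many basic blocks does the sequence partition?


With no in-sequence branch targets, the leaders are the first instruction plus the instruction after each branch.
Number of basic blocks = branches + 1
= 13 + 1 = 14

14


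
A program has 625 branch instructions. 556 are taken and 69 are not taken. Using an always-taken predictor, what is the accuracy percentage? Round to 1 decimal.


Predictor: always-taken
Correct predictions = 556
Accuracy = 556 / 625 * 100 = 89.0%

89.0


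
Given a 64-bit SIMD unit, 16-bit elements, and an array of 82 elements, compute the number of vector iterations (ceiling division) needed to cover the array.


Width = 64 / 16 = 4 elements per vector op
Iterations = ceil(82 / 4) = 21

21


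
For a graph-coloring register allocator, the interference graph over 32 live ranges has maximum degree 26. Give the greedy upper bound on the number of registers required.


Greedy coloring never needs more than (max_degree + 1) colors: when coloring a vertex, at most max_degree neighbors are already colored.
Upper bound = 26 + 1 = 27

27


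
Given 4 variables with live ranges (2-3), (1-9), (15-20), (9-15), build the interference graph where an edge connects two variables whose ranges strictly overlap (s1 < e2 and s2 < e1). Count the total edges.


Check all pairs for overlapping intervals.
Two intervals (s1,e1) and (s2,e2) overlap if s1 < e2 and s2 < e1.
v0 (2-3) vs v1..v3: overlaps v1 -> 1
v1 (1-9) vs v2..v3: overlaps none -> 0
v2 (15-20) vs v3: overlaps none -> 0
Total overlapping pairs = 1 + 0 + 0 = 1

1


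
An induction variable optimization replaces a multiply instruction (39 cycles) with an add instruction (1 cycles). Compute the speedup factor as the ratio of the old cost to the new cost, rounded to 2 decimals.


Ratio = mult_cost / add_cost = 39 / 1 = 39.0

39.0


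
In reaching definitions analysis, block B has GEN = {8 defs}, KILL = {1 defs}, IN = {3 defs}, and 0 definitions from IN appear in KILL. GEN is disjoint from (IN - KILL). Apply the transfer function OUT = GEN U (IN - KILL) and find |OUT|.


IN - KILL: 3 - 0 = 3 surviving definitions
OUT = GEN + surviving = 8 + 3 = 11

11


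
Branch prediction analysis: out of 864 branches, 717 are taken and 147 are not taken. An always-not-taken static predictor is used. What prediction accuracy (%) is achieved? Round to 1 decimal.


Predictor: always-not-taken
Correct predictions = 147
Accuracy = 147 / 864 * 100 = 17.0%

17.0


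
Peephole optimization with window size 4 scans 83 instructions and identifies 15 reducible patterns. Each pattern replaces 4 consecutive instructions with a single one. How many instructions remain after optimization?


Each match removes 3 instructions.
Total removed = 15 * 3 = 45
Remaining = 83 - 45 = 38

38


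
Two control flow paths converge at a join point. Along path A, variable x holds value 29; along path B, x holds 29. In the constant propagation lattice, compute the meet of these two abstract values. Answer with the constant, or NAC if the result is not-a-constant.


Meet operation: if both paths give the same constant, result is that constant; if they differ, result is NAC (not-a-constant).
Path A: 29, Path B: 29 -> equal
Result: constant -> 29

29


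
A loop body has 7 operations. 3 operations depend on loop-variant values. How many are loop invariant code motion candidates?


Invariant candidates = total - loop-dependent
= 7 - 3 = 4

4


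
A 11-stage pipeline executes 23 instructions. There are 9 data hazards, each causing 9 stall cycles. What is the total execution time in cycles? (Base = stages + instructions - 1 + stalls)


Base cycles = 11 + 23 - 1 = 33
Total stalls = 9 * 9 = 81
Total = 33 + 81 = 114

114


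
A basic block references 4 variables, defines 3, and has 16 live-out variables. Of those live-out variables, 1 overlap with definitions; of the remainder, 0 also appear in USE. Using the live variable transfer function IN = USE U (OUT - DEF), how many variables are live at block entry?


OUT - DEF: 16 - 1 = 15
|IN| = |USE| + |OUT - DEF| - |USE ∩ (OUT - DEF)| = 4 + 15 - 0 = 19

19


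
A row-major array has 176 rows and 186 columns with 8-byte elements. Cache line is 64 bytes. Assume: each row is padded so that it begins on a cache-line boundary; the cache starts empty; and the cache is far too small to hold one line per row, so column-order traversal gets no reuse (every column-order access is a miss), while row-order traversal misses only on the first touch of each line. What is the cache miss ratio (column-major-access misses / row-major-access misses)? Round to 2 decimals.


Each row occupies 186 * 8 = 1488 bytes and starts on a line boundary, so it spans ceil(1488 / 64) = 24 cache lines.
Row-major traversal misses (one per line touched): 176 * ceil(186 * 8 / 64) = 4224
Column-major traversal misses (no reuse, every access misses): 176 * 186 = 32736
Ratio = 32736 / 4224 = 7.75

7.75


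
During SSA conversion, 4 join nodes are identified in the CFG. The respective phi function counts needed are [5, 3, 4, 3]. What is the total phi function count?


Total phi functions = sum of phi functions at each join node
= 5 + 3 + 4 + 3 = 15

15


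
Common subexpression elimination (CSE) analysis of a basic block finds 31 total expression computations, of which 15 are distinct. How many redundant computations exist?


CSE count = total expressions - unique expressions
= 31 - 15 = 16

16


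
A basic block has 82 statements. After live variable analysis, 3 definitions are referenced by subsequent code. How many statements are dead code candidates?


Dead code = total statements - live definitions
= 82 - 3 = 79

79


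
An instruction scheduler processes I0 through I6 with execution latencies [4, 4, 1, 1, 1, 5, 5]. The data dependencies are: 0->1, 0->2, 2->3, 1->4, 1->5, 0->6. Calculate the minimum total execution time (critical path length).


Compute longest path through dependency graph: dist(Ik) = max over predecessors of dist + latency(Ik).
dist(I0) = latency 4 = 4
dist(I1) = dist(I0) + 4 = 4 + 4 = 8
dist(I2) = dist(I0) + 1 = 4 + 1 = 5
dist(I3) = dist(I2) + 1 = 5 + 1 = 6
dist(I4) = dist(I1) + 1 = 8 + 1 = 9
dist(I5) = dist(I1) + 5 = 8 + 5 = 13
dist(I6) = dist(I0) + 5 = 4 + 5 = 9
Critical path = max dist = 13

13


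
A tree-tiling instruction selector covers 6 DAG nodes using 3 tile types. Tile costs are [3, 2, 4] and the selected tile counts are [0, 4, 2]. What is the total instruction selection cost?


Total cost = sum(count_i * cost_i)
= 0*3 + 4*2 + 2*4
= 16

16


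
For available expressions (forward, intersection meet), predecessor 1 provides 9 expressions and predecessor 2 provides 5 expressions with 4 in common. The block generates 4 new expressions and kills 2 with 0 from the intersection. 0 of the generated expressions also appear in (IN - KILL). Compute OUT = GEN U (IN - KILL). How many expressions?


IN = intersection of predecessors = 4
IN - KILL = 4 - 0 = 4
|OUT| = |GEN| + |IN - KILL| - |GEN ∩ (IN - KILL)| = 4 + 4 - 0 = 8

8


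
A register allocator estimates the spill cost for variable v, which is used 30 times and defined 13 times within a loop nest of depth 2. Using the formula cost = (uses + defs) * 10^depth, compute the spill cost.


uses + defs = 30 + 13 = 43
10^2 = 100
Spill cost = 43 * 100 = 4300

4300


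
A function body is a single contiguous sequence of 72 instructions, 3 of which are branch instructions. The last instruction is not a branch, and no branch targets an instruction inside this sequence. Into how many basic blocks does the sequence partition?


With no in-sequence branch targets, the leaders are the first instruction plus the instruction after each branch.
Number of basic blocks = branches + 1
= 3 + 1 = 4

4


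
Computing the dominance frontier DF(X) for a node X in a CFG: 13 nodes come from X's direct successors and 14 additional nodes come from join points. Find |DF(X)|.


DF(X) = direct successor contributions + join point contributions
= 13 + 14 = 27

27


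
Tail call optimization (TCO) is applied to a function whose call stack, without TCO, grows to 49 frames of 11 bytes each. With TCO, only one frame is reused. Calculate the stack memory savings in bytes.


Without TCO: 49 * 11 = 539 bytes
With TCO: reuse 1 frame = 11 bytes
Savings = 539 - 11 = 528

528


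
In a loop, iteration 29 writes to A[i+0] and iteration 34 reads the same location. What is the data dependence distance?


Distance = read iteration - write iteration
= 34 - 29 = 5

5


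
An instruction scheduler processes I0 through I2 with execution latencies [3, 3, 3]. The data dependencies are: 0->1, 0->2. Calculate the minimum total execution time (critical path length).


Compute longest path through dependency graph: dist(Ik) = max over predecessors of dist + latency(Ik).
dist(I0) = latency 3 = 3
dist(I1) = dist(I0) + 3 = 3 + 3 = 6
dist(I2) = dist(I0) + 3 = 3 + 3 = 6
Critical path = max dist = 6

6


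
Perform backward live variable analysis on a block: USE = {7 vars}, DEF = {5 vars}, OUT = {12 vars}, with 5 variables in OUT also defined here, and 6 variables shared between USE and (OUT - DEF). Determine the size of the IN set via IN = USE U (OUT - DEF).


OUT - DEF: 12 - 5 = 7
|IN| = |USE| + |OUT - DEF| - |USE ∩ (OUT - DEF)| = 7 + 7 - 6 = 8

8


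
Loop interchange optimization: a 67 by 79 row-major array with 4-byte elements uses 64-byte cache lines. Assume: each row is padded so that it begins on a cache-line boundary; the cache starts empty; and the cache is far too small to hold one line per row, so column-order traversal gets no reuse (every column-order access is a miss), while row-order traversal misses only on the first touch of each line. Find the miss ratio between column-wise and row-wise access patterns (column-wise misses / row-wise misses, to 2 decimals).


Each row occupies 79 * 4 = 316 bytes and starts on a line boundary, so it spans ceil(316 / 64) = 5 cache lines.
Row-major traversal misses (one per line touched): 67 * ceil(79 * 4 / 64) = 335
Column-major traversal misses (no reuse, every access misses): 67 * 79 = 5293
Ratio = 5293 / 335 = 15.8

15.8


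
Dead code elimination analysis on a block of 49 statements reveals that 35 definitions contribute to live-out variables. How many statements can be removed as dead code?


Dead code = total statements - live definitions
= 49 - 35 = 14

14


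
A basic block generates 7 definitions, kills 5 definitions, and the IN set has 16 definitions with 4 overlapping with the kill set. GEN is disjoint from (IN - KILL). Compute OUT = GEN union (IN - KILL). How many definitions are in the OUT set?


IN - KILL: 16 - 4 = 12 surviving definitions
OUT = GEN + surviving = 7 + 12 = 19

19


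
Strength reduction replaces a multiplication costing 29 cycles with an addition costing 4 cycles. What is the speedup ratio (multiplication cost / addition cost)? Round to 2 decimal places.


Ratio = mult_cost / add_cost = 29 / 4 = 7.25

7.25


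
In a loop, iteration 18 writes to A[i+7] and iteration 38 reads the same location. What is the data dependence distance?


Distance = read iteration - write iteration
= 38 - 18 = 20

20


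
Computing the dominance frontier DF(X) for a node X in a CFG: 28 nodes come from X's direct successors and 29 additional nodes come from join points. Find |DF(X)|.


DF(X) = direct successor contributions + join point contributions
= 28 + 29 = 57

57


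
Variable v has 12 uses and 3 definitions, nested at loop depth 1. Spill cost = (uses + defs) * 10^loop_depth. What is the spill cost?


uses + defs = 12 + 3 = 15
10^1 = 10
Spill cost = 15 * 10 = 150

150


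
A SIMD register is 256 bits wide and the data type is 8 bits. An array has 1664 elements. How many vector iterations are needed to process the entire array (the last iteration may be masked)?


Width = 256 / 8 = 32 elements per vector op
Iterations = ceil(1664 / 32) = 52

52


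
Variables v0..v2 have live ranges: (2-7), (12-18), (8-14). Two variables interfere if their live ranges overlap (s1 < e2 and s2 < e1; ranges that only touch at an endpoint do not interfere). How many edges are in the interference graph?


Check all pairs for overlapping intervals.
Two intervals (s1,e1) and (s2,e2) overlap if s1 < e2 and s2 < e1.
v0 (2-7) vs v1..v2: overlaps none -> 0
v1 (12-18) vs v2: overlaps v2 -> 1
Total overlapping pairs = 0 + 1 = 1

1


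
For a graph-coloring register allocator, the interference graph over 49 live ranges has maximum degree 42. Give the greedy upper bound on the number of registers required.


Greedy coloring never needs more than (max_degree + 1) colors: when coloring a vertex, at most max_degree neighbors are already colored.
Upper bound = 42 + 1 = 43

43


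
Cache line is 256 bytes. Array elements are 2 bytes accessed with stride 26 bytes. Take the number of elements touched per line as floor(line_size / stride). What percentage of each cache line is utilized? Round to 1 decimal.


Elements per cache line = floor(256 / 26) = 9
Bytes used = 9 * 2 = 18
Utilization = 18 / 256 * 100 = 7.0%

7.0


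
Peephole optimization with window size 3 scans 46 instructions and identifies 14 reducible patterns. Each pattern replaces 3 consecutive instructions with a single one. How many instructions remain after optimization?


Each match removes 2 instructions.
Total removed = 14 * 2 = 28
Remaining = 46 - 28 = 18

18


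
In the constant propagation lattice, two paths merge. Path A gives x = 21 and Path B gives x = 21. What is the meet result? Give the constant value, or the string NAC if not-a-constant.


Meet operation: if both paths give the same constant, result is that constant; if they differ, result is NAC (not-a-constant).
Path A: 21, Path B: 21 -> equal
Result: constant -> 21

21


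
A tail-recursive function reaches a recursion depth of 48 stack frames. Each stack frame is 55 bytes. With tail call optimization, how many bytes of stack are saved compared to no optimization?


Without TCO: 48 * 55 = 2640 bytes
With TCO: reuse 1 frame = 55 bytes
Savings = 2640 - 55 = 2585

2585


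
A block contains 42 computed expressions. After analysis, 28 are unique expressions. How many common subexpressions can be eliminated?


CSE count = total expressions - unique expressions
= 42 - 28 = 14

14


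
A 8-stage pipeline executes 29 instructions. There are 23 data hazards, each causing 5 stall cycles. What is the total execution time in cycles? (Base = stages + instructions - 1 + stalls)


Base cycles = 8 + 29 - 1 = 36
Total stalls = 23 * 5 = 115
Total = 36 + 115 = 151

151


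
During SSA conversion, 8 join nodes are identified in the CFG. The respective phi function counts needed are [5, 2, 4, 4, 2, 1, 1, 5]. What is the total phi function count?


Total phi functions = sum of phi functions at each join node
= 5 + 2 + 4 + 4 + 2 + 1 + 1 + 5 = 24

24


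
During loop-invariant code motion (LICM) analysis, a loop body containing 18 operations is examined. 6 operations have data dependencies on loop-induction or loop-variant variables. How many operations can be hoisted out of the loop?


Invariant candidates = total - loop-dependent
= 18 - 6 = 12

12


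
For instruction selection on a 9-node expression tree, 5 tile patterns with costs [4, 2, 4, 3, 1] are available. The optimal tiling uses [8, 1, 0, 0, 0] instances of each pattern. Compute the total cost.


Total cost = sum(count_i * cost_i)
= 8*4 + 1*2 + 0*4 + 0*3 + 0*1
= 34

34


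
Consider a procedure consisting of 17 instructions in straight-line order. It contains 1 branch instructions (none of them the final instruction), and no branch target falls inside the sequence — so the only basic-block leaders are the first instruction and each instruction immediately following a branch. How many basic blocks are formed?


With no in-sequence branch targets, the leaders are the first instruction plus the instruction after each branch.
Number of basic blocks = branches + 1
= 1 + 1 = 2

2


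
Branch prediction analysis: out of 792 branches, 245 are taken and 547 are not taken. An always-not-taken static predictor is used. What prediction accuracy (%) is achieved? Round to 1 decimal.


Predictor: always-not-taken
Correct predictions = 547
Accuracy = 547 / 792 * 100 = 69.1%

69.1


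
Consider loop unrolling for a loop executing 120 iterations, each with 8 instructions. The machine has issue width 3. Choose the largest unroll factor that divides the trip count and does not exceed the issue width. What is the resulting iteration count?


Largest divisor of 120 <= 3 is 3
New iterations = 120 / 3 = 40

40


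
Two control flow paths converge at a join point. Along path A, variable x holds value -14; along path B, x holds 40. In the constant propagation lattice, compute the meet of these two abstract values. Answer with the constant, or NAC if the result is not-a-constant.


Meet operation: if both paths give the same constant, result is that constant; if they differ, result is NAC (not-a-constant).
Path A: -14, Path B: 40 -> differ
Result: not-a-constant -> NAC

NAC


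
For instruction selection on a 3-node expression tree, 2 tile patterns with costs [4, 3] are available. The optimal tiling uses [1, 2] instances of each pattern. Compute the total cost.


Total cost = sum(count_i * cost_i)
= 1*4 + 2*3
= 10

10


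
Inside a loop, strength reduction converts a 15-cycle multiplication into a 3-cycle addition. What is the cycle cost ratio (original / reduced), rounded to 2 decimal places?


Ratio = mult_cost / add_cost = 15 / 3 = 5.0

5.0


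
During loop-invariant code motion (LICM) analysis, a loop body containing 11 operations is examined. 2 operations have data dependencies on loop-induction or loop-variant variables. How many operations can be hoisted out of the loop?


Invariant candidates = total - loop-dependent
= 11 - 2 = 9

9


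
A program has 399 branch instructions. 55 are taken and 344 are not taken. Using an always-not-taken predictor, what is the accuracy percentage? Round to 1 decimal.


Predictor: always-not-taken
Correct predictions = 344
Accuracy = 344 / 399 * 100 = 86.2%

86.2


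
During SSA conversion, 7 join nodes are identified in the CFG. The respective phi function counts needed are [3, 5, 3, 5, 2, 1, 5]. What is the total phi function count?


Total phi functions = sum of phi functions at each join node
= 3 + 5 + 3 + 5 + 2 + 1 + 5 = 24

24


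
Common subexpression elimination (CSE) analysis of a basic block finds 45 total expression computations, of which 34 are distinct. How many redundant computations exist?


CSE count = total expressions - unique expressions
= 45 - 34 = 11

11


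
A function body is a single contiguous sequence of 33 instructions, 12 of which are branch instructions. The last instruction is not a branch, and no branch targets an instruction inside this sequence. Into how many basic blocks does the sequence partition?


With no in-sequence branch targets, the leaders are the first instruction plus the instruction after each branch.
Number of basic blocks = branches + 1
= 12 + 1 = 13

13


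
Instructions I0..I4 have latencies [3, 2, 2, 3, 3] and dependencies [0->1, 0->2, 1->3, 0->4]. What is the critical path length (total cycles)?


Compute longest path through dependency graph: dist(Ik) = max over predecessors of dist + latency(Ik).
dist(I0) = latency 3 = 3
dist(I1) = dist(I0) + 2 = 3 + 2 = 5
dist(I2) = dist(I0) + 2 = 3 + 2 = 5
dist(I3) = dist(I1) + 3 = 5 + 3 = 8
dist(I4) = dist(I0) + 3 = 3 + 3 = 6
Critical path = max dist = 8

8


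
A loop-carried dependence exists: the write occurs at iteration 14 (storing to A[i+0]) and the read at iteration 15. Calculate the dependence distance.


Distance = read iteration - write iteration
= 15 - 14 = 1

1


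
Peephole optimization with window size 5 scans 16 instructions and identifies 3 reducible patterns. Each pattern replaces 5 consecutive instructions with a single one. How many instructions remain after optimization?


Each match removes 4 instructions.
Total removed = 3 * 4 = 12
Remaining = 16 - 12 = 4

4


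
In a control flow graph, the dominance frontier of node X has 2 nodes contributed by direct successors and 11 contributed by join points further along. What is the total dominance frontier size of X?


DF(X) = direct successor contributions + join point contributions
= 2 + 11 = 13

13


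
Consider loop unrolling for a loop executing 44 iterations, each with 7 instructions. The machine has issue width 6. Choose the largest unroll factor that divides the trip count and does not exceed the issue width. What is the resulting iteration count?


Largest divisor of 44 <= 6 is 4
New iterations = 44 / 4 = 11

11


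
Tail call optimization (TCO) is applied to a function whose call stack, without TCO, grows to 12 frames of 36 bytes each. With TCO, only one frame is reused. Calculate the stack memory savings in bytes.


Without TCO: 12 * 36 = 432 bytes
With TCO: reuse 1 frame = 36 bytes
Savings = 432 - 36 = 396

396


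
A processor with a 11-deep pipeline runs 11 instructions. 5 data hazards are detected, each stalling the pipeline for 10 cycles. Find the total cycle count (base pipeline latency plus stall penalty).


Base cycles = 11 + 11 - 1 = 21
Total stalls = 5 * 10 = 50
Total = 21 + 50 = 71

71


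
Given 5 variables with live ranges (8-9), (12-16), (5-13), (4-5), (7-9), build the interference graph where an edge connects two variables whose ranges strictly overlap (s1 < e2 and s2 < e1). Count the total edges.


Check all pairs for overlapping intervals.
Two intervals (s1,e1) and (s2,e2) overlap if s1 < e2 and s2 < e1.
v0 (8-9) vs v1..v4: overlaps v2, v4 -> 2
v1 (12-16) vs v2..v4: overlaps v2 -> 1
v2 (5-13) vs v3..v4: overlaps v4 -> 1
v3 (4-5) vs v4: overlaps none -> 0
Total overlapping pairs = 2 + 1 + 1 + 0 = 4

4


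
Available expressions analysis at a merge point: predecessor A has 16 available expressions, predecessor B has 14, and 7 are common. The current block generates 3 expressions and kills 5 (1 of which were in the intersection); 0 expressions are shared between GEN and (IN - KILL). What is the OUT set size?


IN = intersection of predecessors = 7
IN - KILL = 7 - 1 = 6
|OUT| = |GEN| + |IN - KILL| - |GEN ∩ (IN - KILL)| = 3 + 6 - 0 = 9

9


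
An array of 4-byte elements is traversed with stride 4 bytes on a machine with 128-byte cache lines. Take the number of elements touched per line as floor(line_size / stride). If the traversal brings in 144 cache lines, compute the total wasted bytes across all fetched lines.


Elements per line = floor(128 / 4) = 32
Bytes used per line = 32 * 4 = 128
Wasted per line = 128 - 128 = 0
Total wasted = 0 * 144 = 0

0


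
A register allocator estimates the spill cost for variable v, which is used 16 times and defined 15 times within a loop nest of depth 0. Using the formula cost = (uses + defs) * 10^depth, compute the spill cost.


uses + defs = 16 + 15 = 31
10^0 = 1
Spill cost = 31 * 1 = 31

31


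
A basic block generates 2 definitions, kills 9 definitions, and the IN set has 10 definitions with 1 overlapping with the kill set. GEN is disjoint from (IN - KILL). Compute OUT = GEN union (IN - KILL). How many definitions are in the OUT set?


IN - KILL: 10 - 1 = 9 surviving definitions
OUT = GEN + surviving = 2 + 9 = 11

11


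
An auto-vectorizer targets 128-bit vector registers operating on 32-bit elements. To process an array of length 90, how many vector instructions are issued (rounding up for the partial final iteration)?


Width = 128 / 32 = 4 elements per vector op
Iterations = ceil(90 / 4) = 23

23


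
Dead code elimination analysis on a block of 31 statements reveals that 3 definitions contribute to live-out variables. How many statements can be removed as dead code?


Dead code = total statements - live definitions
= 31 - 3 = 28

28


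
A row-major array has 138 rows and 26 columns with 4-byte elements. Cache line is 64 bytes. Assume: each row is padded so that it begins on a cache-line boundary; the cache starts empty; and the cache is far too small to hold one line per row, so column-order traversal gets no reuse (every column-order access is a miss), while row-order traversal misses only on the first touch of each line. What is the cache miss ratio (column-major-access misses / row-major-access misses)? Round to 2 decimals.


Each row occupies 26 * 4 = 104 bytes and starts on a line boundary, so it spans ceil(104 / 64) = 2 cache lines.
Row-major traversal misses (one per line touched): 138 * ceil(26 * 4 / 64) = 276
Column-major traversal misses (no reuse, every access misses): 138 * 26 = 3588
Ratio = 3588 / 276 = 13.0

13.0


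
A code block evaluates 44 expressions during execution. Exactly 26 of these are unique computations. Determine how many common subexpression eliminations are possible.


CSE count = total expressions - unique expressions
= 44 - 26 = 18

18


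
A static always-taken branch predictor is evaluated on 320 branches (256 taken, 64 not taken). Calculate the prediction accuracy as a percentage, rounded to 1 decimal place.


Predictor: always-taken
Correct predictions = 256
Accuracy = 256 / 320 * 100 = 80.0%

80.0


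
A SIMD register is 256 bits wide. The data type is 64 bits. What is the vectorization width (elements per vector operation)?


Width = SIMD bits / data type bits
= 256 / 64 = 4

4


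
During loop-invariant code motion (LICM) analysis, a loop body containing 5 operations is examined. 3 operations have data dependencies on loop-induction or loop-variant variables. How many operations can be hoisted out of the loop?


Invariant candidates = total - loop-dependent
= 5 - 3 = 2

2


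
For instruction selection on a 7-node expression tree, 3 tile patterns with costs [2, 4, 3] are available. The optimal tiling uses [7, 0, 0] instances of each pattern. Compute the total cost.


Total cost = sum(count_i * cost_i)
= 7*2 + 0*4 + 0*3
= 14

14


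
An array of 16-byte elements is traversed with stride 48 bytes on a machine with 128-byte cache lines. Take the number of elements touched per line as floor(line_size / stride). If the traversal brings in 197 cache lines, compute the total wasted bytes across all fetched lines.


Elements per line = floor(128 / 48) = 2
Bytes used per line = 2 * 16 = 32
Wasted per line = 128 - 32 = 96
Total wasted = 96 * 197 = 18912

18912


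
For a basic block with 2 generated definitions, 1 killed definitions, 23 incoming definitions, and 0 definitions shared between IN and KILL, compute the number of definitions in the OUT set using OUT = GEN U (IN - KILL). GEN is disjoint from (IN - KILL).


IN - KILL: 23 - 0 = 23 surviving definitions
OUT = GEN + surviving = 2 + 23 = 25

25


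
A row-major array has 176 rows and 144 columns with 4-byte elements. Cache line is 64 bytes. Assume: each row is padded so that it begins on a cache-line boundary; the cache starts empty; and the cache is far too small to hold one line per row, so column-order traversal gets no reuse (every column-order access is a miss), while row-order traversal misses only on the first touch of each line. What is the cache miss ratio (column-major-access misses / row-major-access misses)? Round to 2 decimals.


Each row occupies 144 * 4 = 576 bytes and starts on a line boundary, so it spans ceil(576 / 64) = 9 cache lines.
Row-major traversal misses (one per line touched): 176 * ceil(144 * 4 / 64) = 1584
Column-major traversal misses (no reuse, every access misses): 176 * 144 = 25344
Ratio = 25344 / 1584 = 16.0

16.0


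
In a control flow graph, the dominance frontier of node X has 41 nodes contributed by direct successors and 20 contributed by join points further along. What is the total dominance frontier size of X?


DF(X) = direct successor contributions + join point contributions
= 41 + 20 = 61

61


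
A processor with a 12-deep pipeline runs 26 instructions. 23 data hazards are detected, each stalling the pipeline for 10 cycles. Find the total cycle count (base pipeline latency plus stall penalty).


Base cycles = 12 + 26 - 1 = 37
Total stalls = 23 * 10 = 230
Total = 37 + 230 = 267

267


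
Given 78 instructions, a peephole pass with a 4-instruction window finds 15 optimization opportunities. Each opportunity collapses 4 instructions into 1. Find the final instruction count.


Each match removes 3 instructions.
Total removed = 15 * 3 = 45
Remaining = 78 - 45 = 33

33


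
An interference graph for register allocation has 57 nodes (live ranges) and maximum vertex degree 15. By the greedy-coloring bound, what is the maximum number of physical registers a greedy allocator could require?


Greedy coloring never needs more than (max_degree + 1) colors: when coloring a vertex, at most max_degree neighbors are already colored.
Upper bound = 15 + 1 = 16

16


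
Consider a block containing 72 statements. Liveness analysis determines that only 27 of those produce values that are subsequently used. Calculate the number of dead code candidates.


Dead code = total statements - live definitions
= 72 - 27 = 45

45


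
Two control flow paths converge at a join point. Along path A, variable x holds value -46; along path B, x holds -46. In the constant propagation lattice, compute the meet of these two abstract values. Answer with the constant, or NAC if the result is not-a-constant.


Meet operation: if both paths give the same constant, result is that constant; if they differ, result is NAC (not-a-constant).
Path A: -46, Path B: -46 -> equal
Result: constant -> -46

-46


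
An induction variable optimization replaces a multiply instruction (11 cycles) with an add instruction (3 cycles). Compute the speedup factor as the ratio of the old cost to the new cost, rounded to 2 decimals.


Ratio = mult_cost / add_cost = 11 / 3 = 3.67

3.67


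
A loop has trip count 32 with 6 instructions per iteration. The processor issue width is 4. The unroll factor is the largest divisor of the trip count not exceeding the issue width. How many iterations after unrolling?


Largest divisor of 32 <= 4 is 4
New iterations = 32 / 4 = 8

8


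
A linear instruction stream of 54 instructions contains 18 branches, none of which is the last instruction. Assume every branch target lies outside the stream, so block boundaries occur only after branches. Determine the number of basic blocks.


With no in-sequence branch targets, the leaders are the first instruction plus the instruction after each branch.
Number of basic blocks = branches + 1
= 18 + 1 = 19

19


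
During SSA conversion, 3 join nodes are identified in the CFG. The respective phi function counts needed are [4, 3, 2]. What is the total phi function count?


Total phi functions = sum of phi functions at each join node
= 4 + 3 + 2 = 9

9


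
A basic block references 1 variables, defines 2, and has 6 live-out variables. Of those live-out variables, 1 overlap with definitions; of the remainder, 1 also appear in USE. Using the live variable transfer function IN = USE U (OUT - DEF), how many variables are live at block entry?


OUT - DEF: 6 - 1 = 5
|IN| = |USE| + |OUT - DEF| - |USE ∩ (OUT - DEF)| = 1 + 5 - 1 = 5

5


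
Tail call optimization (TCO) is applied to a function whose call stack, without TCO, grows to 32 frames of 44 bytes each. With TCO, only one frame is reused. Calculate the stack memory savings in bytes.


Without TCO: 32 * 44 = 1408 bytes
With TCO: reuse 1 frame = 44 bytes
Savings = 1408 - 44 = 1364

1364


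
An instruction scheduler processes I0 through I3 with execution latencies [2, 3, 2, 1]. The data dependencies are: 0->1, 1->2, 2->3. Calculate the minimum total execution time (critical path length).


Compute longest path through dependency graph: dist(Ik) = max over predecessors of dist + latency(Ik).
dist(I0) = latency 2 = 2
dist(I1) = dist(I0) + 3 = 2 + 3 = 5
dist(I2) = dist(I1) + 2 = 5 + 2 = 7
dist(I3) = dist(I2) + 1 = 7 + 1 = 8
Critical path = max dist = 8

8


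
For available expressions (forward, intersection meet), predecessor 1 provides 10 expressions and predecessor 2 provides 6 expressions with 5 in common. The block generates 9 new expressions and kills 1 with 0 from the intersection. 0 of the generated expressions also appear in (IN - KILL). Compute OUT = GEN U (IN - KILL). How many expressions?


IN = intersection of predecessors = 5
IN - KILL = 5 - 0 = 5
|OUT| = |GEN| + |IN - KILL| - |GEN ∩ (IN - KILL)| = 9 + 5 - 0 = 14

14


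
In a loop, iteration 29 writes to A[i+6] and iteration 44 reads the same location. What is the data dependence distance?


Distance = read iteration - write iteration
= 44 - 29 = 15

15


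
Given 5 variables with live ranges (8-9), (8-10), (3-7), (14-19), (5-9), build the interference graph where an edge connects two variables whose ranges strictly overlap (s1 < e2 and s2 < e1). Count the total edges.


Check all pairs for overlapping intervals.
Two intervals (s1,e1) and (s2,e2) overlap if s1 < e2 and s2 < e1.
v0 (8-9) vs v1..v4: overlaps v1, v4 -> 2
v1 (8-10) vs v2..v4: overlaps v4 -> 1
v2 (3-7) vs v3..v4: overlaps v4 -> 1
v3 (14-19) vs v4: overlaps none -> 0
Total overlapping pairs = 2 + 1 + 1 + 0 = 4

4


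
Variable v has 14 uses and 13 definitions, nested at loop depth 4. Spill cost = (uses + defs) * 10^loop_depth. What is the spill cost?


uses + defs = 14 + 13 = 27
10^4 = 10000
Spill cost = 27 * 10000 = 270000

270000


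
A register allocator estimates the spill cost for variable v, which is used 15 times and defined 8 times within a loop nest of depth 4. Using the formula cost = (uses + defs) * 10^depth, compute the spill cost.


uses + defs = 15 + 8 = 23
10^4 = 10000
Spill cost = 23 * 10000 = 230000

230000


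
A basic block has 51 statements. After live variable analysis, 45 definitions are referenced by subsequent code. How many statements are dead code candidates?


Dead code = total statements - live definitions
= 51 - 45 = 6

6


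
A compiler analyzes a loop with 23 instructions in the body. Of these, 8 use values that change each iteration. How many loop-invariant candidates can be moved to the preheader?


Invariant candidates = total - loop-dependent
= 23 - 8 = 15

15


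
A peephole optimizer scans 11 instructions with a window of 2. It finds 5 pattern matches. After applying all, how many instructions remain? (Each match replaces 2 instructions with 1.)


Each match removes 1 instructions.
Total removed = 5 * 1 = 5
Remaining = 11 - 5 = 6

6


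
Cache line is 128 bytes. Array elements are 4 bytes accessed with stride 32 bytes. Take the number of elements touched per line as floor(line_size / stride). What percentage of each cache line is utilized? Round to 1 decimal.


Elements per cache line = floor(128 / 32) = 4
Bytes used = 4 * 4 = 16
Utilization = 16 / 128 * 100 = 12.5%

12.5


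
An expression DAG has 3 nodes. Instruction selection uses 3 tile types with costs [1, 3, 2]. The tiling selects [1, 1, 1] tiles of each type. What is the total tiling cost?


Total cost = sum(count_i * cost_i)
= 1*1 + 1*3 + 1*2
= 6

6
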